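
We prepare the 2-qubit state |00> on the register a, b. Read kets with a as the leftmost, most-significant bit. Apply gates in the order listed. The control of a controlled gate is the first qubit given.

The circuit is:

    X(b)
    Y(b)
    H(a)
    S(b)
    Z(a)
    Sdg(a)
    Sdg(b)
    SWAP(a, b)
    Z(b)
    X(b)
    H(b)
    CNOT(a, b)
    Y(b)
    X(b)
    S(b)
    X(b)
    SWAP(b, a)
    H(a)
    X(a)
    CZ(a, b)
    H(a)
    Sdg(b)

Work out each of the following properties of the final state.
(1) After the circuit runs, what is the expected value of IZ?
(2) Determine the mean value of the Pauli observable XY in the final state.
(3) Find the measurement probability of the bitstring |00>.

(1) The observable IZ averages to 1.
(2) The observable XY averages to 0.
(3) A full measurement returns |00> with probability 1/2.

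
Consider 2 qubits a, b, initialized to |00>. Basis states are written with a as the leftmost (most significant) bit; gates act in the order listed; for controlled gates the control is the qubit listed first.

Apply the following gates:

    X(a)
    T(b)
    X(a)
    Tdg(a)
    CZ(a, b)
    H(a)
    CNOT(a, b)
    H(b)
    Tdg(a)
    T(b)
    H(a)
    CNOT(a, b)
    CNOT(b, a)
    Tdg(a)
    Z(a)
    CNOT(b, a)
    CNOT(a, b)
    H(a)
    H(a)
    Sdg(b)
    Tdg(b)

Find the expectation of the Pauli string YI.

The expectation value of YI is 0. Key observation: steps 18-19 multiply out to the identity, so the circuit reduces to the remaining gates.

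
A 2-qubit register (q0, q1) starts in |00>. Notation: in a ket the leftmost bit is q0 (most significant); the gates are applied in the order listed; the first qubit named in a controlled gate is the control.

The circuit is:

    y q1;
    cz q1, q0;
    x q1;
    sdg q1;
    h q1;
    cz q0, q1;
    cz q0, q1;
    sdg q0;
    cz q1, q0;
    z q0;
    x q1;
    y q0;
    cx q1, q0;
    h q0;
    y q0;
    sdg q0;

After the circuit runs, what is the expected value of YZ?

The observable YZ averages to -1.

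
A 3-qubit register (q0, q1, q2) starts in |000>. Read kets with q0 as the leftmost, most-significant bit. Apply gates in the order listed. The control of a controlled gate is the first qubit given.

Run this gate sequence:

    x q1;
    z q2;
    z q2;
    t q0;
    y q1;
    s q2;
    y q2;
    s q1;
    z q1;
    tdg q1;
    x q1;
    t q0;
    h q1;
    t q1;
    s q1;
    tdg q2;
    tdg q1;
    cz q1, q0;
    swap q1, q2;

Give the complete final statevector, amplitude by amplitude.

The final amplitudes are -sqrt(2)*exp(3*I*pi/4)/2 on |010>, -sqrt(2)*exp(I*pi/4)/2 on |011>, and 0 on every other basis state.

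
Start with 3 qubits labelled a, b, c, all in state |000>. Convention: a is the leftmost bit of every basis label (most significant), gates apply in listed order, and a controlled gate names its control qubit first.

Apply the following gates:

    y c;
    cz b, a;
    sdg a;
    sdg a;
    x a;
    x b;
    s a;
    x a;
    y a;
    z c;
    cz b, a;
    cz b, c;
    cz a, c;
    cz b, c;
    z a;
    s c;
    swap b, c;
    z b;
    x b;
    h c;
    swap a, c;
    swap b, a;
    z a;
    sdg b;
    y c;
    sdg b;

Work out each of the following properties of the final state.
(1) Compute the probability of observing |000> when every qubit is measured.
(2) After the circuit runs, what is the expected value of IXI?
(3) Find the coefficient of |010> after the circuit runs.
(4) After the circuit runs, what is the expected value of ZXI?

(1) Outcome |000> occurs with probability 1/2.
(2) The expectation value of IXI is 1.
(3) |010> carries amplitude sqrt(2)*I/2 in the final state.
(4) The expectation value of ZXI is 1.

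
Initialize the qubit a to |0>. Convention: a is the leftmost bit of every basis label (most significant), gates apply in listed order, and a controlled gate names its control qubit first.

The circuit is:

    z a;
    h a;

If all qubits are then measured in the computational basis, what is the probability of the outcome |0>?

The probability of measuring |0> is 1/2.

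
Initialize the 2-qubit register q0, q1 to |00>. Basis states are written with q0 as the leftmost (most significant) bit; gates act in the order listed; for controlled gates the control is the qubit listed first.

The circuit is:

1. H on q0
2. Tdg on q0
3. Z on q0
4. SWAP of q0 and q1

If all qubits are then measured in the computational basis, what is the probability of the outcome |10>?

The probability of measuring |10> is 0.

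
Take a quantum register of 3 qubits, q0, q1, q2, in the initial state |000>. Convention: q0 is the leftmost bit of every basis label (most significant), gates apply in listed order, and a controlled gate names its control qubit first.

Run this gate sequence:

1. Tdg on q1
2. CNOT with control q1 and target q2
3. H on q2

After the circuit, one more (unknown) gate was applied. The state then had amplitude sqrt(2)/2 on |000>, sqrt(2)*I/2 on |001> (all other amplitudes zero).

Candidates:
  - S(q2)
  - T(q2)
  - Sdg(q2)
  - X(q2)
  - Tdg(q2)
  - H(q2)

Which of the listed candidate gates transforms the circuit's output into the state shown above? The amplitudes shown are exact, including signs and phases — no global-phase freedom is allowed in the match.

It was S(q2) that produced the state shown.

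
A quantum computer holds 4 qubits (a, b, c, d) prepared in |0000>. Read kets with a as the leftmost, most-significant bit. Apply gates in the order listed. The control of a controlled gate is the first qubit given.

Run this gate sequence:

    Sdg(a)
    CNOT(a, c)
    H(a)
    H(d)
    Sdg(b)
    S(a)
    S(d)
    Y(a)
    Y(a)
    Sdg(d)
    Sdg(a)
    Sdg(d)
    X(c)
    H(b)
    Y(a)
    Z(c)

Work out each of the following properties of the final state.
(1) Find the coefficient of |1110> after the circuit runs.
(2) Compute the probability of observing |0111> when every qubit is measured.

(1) The amplitude on |1110> is -sqrt(2)*I/4.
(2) A full measurement returns |0111> with probability 1/8.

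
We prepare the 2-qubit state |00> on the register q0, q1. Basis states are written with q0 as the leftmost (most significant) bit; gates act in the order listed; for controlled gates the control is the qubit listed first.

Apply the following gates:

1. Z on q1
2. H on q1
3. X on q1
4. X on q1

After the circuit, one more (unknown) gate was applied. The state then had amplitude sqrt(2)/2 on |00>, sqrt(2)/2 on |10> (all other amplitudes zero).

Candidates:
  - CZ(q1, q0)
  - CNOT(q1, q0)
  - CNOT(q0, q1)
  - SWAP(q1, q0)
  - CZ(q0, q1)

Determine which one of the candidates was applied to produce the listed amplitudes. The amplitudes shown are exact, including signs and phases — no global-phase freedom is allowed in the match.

The unique candidate consistent with the amplitudes is SWAP(q1, q0).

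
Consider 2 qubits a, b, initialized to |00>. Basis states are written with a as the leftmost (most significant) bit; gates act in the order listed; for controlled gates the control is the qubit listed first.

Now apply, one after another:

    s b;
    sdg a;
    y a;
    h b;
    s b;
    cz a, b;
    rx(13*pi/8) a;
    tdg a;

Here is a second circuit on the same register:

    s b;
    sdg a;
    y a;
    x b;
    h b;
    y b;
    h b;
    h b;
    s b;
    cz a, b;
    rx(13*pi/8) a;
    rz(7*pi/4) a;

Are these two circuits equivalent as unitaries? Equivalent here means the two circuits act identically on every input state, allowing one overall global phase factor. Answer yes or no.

No, they are not equivalent — no single phase factor reconciles the two unitaries.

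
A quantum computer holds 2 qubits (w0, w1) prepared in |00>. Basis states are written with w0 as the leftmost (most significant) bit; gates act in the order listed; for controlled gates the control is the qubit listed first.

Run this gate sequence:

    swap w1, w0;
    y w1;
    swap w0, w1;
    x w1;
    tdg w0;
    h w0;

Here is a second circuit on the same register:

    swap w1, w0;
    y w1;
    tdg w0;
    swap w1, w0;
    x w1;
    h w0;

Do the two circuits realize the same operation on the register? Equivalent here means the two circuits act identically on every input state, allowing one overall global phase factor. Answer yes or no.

No — the two circuits implement different unitaries, even allowing a global phase.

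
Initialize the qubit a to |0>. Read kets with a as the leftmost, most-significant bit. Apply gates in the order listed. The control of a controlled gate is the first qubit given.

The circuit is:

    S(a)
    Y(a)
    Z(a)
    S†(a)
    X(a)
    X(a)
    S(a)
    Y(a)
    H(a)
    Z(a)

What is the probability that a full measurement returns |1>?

Outcome |1> occurs with probability 1/2.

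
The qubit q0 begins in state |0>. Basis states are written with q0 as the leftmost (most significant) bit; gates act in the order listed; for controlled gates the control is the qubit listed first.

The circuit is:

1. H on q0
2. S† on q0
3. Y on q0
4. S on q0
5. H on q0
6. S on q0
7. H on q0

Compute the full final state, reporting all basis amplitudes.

The resulting statevector has amplitude -sqrt(2)/2 on |0>, -sqrt(2)/2 on |1>.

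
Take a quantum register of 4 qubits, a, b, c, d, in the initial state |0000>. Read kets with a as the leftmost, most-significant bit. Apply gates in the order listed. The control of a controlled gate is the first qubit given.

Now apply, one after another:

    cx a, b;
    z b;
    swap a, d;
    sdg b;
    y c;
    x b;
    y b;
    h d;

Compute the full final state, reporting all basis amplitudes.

The resulting statevector has amplitude sqrt(2)/2 on |0010>, sqrt(2)/2 on |0011>, and 0 on every other basis state.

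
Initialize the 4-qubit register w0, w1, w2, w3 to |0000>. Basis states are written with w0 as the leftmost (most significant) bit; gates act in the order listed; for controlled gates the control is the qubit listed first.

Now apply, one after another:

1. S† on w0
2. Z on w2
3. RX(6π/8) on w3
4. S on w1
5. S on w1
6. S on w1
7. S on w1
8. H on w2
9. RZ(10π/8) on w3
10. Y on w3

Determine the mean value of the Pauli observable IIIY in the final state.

The expectation value of IIIY is 1/2. Key observation: the block from step 4 through step 7 cancels to the identity and can be dropped.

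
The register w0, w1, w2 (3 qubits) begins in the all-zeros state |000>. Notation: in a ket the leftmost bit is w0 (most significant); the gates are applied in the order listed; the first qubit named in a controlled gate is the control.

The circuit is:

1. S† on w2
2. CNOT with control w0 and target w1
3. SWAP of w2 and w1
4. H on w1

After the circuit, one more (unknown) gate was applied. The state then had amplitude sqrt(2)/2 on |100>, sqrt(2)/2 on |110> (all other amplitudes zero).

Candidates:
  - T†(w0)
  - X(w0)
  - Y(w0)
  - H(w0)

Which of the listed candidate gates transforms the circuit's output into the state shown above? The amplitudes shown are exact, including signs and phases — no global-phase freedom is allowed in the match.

The unique candidate consistent with the amplitudes is X(w0).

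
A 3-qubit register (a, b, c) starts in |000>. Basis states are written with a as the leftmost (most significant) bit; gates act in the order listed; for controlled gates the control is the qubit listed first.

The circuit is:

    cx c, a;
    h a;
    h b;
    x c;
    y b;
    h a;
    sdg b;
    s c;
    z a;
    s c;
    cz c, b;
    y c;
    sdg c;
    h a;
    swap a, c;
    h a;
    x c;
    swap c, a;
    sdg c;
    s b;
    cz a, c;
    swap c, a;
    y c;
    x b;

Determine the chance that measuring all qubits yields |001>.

A full measurement returns |001> with probability 1/8.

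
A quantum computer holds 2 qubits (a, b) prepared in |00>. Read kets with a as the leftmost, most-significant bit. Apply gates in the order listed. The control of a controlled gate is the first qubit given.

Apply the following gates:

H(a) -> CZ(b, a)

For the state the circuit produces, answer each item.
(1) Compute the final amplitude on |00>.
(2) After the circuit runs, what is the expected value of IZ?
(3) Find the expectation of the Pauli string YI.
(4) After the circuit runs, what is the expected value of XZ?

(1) The final state's coefficient on |00> equals sqrt(2)/2.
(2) In the final state, IZ has expectation 1.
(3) The observable YI averages to 0.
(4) The expectation value of XZ is 1.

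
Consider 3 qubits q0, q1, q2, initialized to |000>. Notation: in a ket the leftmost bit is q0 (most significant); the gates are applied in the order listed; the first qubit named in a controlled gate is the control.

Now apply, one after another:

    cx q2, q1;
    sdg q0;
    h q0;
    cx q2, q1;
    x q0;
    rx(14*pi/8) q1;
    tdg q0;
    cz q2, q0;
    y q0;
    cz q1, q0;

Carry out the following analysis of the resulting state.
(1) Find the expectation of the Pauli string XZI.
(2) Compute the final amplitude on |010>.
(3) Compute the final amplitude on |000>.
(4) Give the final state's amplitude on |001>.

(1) The observable XZI averages to -sqrt(2)/2.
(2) The final state's coefficient on |010> equals sqrt(4 - 2*sqrt(2))*exp(3*I*pi/4)/4.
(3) The amplitude on |000> is sqrt(2*sqrt(2) + 4)*exp(I*pi/4)/4.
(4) |001> carries amplitude 0 in the final state.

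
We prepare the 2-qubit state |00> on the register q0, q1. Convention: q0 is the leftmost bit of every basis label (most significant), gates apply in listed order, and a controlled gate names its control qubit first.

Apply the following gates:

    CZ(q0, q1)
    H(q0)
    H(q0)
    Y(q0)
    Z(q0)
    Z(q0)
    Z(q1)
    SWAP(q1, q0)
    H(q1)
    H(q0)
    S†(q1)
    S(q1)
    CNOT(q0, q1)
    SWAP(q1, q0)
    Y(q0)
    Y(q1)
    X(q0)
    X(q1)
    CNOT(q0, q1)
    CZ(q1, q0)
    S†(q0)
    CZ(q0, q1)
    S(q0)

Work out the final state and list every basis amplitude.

After the circuit, the state carries amplitude -I/2 on |00>, -I/2 on |01>, -I/2 on |10>, -I/2 on |11>.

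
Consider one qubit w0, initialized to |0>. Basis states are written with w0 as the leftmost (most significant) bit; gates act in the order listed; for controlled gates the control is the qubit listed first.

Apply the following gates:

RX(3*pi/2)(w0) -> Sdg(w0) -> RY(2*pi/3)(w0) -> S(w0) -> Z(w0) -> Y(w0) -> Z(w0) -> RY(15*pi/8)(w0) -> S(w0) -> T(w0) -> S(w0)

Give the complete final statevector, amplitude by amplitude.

After the circuit, the state carries amplitude -sqrt(6)*cos(pi/16)/4 - sqrt(2)*cos(pi/16)/4 - sqrt(2)*I*sin(pi/16)/4 + sqrt(6)*I*sin(pi/16)/4 on |0>, -sqrt(6)*I*exp(I*pi/4)*cos(pi/16)/4 - sqrt(6)*exp(I*pi/4)*sin(pi/16)/4 - sqrt(2)*exp(I*pi/4)*sin(pi/16)/4 + sqrt(2)*I*exp(I*pi/4)*cos(pi/16)/4 on |1>.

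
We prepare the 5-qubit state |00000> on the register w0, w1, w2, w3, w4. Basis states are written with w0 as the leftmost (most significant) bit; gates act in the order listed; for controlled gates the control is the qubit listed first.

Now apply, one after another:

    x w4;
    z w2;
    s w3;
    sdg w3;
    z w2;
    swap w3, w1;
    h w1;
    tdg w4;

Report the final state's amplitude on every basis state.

The final amplitudes are -sqrt(2)*exp(3*I*pi/4)/2 on |00001>, -sqrt(2)*exp(3*I*pi/4)/2 on |01001>, and 0 on every other basis state. Key observation: steps 2-5 multiply out to the identity, so the circuit reduces to the remaining gates.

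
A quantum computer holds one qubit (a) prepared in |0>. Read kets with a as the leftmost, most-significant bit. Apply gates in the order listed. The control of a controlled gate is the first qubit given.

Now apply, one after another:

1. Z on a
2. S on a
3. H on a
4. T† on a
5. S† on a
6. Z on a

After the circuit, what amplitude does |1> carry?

The amplitude on |1> is sqrt(2)*exp(I*pi/4)/2.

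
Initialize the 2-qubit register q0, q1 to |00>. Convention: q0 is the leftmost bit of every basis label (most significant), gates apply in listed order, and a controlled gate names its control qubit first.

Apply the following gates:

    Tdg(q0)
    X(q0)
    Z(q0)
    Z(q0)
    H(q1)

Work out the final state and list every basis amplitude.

The resulting statevector has amplitude 0 on |00>, 0 on |01>, sqrt(2)/2 on |10>, sqrt(2)/2 on |11>.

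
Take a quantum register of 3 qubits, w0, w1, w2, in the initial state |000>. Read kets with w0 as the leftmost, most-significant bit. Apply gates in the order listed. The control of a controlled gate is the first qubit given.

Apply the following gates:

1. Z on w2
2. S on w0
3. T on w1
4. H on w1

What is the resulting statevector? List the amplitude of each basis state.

The resulting statevector has amplitude sqrt(2)/2 on |000>, sqrt(2)/2 on |010>, and 0 on every other basis state.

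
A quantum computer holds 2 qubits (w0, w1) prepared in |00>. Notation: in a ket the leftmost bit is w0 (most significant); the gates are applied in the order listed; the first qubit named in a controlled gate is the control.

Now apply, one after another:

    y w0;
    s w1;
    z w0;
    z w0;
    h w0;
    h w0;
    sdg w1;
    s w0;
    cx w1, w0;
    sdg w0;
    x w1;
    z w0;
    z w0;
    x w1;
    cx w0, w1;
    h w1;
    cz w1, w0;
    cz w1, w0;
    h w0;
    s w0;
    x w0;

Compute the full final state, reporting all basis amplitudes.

The resulting statevector has amplitude 1/2 on |00>, -1/2 on |01>, I/2 on |10>, -I/2 on |11>.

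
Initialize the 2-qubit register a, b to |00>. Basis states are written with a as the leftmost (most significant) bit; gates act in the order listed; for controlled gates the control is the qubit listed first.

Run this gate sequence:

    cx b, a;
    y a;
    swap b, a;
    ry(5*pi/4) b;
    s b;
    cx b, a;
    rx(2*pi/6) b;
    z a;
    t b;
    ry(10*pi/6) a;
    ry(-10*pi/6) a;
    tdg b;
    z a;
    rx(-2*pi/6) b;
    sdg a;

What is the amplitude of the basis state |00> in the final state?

The amplitude on |00> is -I*sqrt(sqrt(2) + 2)/2. Key observation: steps 7-14 multiply out to the identity, so the circuit reduces to the remaining gates.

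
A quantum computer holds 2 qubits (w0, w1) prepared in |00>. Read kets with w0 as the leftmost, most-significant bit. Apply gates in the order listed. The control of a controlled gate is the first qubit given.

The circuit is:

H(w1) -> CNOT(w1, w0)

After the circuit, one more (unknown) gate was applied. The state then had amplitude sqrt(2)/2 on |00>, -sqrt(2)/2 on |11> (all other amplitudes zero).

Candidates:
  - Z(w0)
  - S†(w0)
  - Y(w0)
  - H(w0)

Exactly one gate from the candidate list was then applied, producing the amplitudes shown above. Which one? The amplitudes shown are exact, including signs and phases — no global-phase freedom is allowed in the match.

The unique candidate consistent with the amplitudes is Z(w0).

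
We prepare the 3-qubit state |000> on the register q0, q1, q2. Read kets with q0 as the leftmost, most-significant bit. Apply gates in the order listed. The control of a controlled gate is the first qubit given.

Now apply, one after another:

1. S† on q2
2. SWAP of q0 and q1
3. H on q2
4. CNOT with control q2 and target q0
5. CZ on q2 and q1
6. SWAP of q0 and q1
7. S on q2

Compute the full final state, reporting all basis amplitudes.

The resulting statevector has amplitude sqrt(2)/2 on |000>, sqrt(2)*I/2 on |011>, and 0 on every other basis state.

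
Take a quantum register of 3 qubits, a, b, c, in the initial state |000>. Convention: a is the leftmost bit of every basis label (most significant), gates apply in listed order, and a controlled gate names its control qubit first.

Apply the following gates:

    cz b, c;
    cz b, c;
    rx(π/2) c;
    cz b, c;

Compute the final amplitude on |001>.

The amplitude on |001> is -sqrt(2)*I/2. Key observation: gates 1-2 undo each other exactly, leaving only the rest of the circuit to track.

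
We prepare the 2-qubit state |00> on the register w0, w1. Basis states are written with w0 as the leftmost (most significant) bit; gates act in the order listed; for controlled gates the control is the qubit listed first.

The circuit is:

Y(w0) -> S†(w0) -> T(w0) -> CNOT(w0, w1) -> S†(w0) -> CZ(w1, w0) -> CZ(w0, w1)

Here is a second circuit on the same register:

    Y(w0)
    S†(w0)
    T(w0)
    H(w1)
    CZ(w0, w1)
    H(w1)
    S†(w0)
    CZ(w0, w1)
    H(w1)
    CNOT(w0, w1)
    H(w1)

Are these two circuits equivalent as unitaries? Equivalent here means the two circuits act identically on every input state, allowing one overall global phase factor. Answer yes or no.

Yes, they are equivalent — the unitaries differ by at most a global phase.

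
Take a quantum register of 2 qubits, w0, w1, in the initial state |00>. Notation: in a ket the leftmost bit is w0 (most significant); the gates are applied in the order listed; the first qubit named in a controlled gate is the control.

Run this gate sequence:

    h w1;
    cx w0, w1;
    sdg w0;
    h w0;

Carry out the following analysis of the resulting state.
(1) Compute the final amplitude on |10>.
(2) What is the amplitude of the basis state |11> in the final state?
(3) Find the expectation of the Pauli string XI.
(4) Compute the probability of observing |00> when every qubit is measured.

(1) |10> carries amplitude 1/2 in the final state.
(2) The final state's coefficient on |11> equals 1/2.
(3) The expectation value of XI is 1.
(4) The probability of measuring |00> is 1/4.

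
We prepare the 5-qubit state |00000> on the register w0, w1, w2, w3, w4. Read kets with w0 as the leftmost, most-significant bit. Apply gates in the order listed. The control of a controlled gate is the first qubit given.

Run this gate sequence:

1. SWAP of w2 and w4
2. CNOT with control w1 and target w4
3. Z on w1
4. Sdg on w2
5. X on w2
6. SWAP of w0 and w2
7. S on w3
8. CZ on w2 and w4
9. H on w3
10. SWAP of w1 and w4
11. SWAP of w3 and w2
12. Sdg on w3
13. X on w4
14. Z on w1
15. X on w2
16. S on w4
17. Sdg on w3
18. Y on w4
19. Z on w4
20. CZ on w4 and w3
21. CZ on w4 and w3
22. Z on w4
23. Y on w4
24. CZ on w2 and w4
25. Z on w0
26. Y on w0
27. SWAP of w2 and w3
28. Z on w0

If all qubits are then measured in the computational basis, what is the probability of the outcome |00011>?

Outcome |00011> occurs with probability 1/2. Key observation: the block from step 18 through step 23 cancels to the identity and can be dropped.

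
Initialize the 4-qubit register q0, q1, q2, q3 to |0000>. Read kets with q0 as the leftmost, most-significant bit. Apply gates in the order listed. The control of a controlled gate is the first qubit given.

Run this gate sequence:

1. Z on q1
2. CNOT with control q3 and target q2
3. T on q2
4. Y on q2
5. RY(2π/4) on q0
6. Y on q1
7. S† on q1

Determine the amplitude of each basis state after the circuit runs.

The resulting statevector has amplitude sqrt(2)*I/2 on |0110>, sqrt(2)*I/2 on |1110>, and 0 on every other basis state.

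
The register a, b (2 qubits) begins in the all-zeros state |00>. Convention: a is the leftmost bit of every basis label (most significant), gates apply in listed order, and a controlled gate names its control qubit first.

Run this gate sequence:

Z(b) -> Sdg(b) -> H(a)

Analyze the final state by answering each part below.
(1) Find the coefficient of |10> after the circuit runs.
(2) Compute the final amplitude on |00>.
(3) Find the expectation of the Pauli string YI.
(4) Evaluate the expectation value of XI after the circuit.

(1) |10> carries amplitude sqrt(2)/2 in the final state.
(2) The amplitude on |00> is sqrt(2)/2.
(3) The expectation value of YI is 0.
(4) In the final state, XI has expectation 1.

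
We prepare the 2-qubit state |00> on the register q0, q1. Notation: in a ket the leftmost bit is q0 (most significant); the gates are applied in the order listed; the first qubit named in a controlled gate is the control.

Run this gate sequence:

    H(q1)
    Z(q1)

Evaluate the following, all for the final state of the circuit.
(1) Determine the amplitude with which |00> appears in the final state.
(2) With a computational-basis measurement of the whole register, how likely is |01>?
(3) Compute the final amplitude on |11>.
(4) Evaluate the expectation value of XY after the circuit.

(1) The final state's coefficient on |00> equals sqrt(2)/2.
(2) The probability of measuring |01> is 1/2.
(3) The amplitude on |11> is 0.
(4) In the final state, XY has expectation 0.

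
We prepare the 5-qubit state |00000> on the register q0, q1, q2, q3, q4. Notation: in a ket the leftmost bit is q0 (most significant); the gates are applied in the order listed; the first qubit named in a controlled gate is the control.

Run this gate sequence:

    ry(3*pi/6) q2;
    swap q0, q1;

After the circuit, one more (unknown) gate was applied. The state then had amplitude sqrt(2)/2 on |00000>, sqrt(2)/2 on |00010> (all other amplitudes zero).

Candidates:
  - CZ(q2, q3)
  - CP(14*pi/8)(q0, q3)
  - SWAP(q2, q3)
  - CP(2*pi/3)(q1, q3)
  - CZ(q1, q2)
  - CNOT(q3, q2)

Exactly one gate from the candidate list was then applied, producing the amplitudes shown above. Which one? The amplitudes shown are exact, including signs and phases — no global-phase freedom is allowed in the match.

The unique candidate consistent with the amplitudes is SWAP(q2, q3).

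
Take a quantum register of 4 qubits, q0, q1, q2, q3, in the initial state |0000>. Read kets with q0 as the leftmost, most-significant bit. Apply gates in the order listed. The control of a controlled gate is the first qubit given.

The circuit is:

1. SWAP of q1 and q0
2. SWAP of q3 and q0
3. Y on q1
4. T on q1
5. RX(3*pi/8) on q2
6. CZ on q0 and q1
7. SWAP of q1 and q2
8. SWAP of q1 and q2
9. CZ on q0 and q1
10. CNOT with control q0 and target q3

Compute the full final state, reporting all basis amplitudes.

After the circuit, the state carries amplitude exp(3*I*pi/4)*cos(3*pi/16) on |0100>, exp(I*pi/4)*sin(3*pi/16) on |0110>, and 0 on every other basis state. Key observation: the block from step 6 through step 9 cancels to the identity and can be dropped.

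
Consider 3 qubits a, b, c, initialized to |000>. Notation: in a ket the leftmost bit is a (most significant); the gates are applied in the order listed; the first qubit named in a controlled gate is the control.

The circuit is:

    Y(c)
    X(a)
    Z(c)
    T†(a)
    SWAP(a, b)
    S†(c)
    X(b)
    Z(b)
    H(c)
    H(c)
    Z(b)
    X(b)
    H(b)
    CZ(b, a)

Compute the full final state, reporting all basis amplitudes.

The final amplitudes are sqrt(2)*exp(3*I*pi/4)/2 on |001>, -sqrt(2)*exp(3*I*pi/4)/2 on |011>, and 0 on every other basis state. Key observation: steps 7-12 multiply out to the identity, so the circuit reduces to the remaining gates.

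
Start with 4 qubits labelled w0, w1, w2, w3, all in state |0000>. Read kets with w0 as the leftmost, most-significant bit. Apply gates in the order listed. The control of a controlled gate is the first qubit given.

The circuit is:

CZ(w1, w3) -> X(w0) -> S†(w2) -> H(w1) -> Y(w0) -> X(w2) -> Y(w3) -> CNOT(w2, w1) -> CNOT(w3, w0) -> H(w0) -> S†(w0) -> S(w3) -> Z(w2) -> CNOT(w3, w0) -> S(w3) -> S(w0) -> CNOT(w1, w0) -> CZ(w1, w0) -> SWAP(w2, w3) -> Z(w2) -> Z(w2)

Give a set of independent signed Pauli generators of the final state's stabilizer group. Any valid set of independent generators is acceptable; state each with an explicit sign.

One valid set of independent stabilizer generators is +XZII, +ZXII, -IIZI, -IIIZ (any independent generating set of the same group is equally correct).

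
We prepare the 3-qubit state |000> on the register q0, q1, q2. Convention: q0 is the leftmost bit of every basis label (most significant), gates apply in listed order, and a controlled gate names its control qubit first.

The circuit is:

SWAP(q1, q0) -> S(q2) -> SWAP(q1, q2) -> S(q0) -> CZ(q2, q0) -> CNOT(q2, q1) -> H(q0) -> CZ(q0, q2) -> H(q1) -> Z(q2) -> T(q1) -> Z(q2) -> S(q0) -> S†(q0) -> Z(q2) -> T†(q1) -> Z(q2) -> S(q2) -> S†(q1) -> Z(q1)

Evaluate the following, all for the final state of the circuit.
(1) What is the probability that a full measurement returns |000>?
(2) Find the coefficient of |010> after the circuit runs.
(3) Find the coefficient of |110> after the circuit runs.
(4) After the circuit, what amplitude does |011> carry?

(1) The probability of measuring |000> is 1/4. Key observation: gates 10-17 undo each other exactly, leaving only the rest of the circuit to track.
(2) |010> carries amplitude I/2 in the final state.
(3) |110> carries amplitude I/2 in the final state.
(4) |011> carries amplitude 0 in the final state.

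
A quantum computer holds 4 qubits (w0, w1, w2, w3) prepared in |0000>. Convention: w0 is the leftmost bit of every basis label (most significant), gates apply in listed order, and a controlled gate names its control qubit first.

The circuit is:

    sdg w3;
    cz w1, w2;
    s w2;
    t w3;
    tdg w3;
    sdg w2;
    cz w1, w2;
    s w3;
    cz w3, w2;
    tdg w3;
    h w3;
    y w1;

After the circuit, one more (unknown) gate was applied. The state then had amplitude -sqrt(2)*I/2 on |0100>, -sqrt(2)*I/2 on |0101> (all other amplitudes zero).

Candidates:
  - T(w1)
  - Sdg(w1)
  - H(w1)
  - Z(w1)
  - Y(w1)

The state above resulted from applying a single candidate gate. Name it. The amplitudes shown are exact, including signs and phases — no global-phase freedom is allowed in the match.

The applied gate was Z(w1). Key observation: the block from step 1 through step 8 cancels to the identity and can be dropped.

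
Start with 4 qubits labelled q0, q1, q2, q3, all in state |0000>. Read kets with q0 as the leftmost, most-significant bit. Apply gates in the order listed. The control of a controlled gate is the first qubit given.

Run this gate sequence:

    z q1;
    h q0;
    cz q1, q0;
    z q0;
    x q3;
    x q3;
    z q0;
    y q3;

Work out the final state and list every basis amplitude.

After the circuit, the state carries amplitude sqrt(2)*I/2 on |0001>, sqrt(2)*I/2 on |1001>, and 0 on every other basis state.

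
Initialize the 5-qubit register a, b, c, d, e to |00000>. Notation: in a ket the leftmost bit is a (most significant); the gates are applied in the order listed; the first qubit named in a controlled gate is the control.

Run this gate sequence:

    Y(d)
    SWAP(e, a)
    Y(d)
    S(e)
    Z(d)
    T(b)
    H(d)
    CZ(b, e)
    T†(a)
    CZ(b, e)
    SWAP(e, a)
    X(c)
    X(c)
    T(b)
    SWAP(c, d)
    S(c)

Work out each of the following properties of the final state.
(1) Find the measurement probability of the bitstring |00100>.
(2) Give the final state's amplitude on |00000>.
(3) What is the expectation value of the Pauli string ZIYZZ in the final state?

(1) The probability of measuring |00100> is 1/2.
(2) The amplitude on |00000> is sqrt(2)/2.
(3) The expectation value of ZIYZZ is 1.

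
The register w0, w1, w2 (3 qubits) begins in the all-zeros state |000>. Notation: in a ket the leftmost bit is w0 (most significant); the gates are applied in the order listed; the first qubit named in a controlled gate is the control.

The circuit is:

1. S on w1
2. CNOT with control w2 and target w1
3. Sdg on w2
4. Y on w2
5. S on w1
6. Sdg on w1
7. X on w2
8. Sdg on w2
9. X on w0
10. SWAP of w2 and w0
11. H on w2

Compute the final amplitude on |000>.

The final state's coefficient on |000> equals sqrt(2)*I/2.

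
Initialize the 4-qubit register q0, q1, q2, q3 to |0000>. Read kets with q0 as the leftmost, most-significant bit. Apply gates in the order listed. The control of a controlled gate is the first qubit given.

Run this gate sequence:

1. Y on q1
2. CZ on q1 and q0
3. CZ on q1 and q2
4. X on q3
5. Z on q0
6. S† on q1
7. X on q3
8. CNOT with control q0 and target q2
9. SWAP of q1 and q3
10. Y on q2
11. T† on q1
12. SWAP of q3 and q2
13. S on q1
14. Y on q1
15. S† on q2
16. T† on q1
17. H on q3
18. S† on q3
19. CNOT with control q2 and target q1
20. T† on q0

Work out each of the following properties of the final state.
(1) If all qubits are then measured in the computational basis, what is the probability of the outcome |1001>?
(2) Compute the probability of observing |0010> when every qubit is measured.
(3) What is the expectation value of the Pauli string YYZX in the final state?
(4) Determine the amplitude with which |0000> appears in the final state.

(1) The probability of measuring |1001> is 0.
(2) A full measurement returns |0010> with probability 1/2.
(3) The observable YYZX averages to 0.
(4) The final state's coefficient on |0000> equals 0.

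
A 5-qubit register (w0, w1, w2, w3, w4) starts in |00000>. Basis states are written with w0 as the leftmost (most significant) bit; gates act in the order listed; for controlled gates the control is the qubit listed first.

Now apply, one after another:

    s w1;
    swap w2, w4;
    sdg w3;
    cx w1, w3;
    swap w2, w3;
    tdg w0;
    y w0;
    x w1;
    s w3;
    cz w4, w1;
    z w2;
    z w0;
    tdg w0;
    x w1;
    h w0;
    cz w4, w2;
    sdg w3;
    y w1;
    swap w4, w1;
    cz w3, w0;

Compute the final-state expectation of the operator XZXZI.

The expectation value of XZXZI is 0.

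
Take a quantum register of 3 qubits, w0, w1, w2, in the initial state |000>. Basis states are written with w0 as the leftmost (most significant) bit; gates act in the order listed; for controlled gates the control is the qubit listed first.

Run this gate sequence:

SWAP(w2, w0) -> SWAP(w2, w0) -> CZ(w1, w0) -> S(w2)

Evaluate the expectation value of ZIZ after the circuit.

The observable ZIZ averages to 1. Key observation: steps 1-2 multiply out to the identity, so the circuit reduces to the remaining gates.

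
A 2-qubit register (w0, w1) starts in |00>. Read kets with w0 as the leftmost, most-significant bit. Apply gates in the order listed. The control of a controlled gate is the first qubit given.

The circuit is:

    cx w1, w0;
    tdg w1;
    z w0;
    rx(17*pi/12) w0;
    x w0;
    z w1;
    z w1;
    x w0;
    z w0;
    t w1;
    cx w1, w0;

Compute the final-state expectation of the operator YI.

The observable YI averages to -sqrt(6)/4 - sqrt(2)/4.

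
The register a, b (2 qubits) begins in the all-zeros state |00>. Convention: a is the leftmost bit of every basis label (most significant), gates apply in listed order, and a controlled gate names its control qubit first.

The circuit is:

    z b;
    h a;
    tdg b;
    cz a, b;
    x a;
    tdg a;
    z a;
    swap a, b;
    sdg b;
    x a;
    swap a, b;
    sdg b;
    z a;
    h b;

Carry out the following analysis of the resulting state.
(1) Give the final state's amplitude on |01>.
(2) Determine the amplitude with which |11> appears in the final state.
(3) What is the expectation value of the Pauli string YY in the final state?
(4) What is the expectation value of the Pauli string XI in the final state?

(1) |01> carries amplitude I/2 in the final state.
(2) The amplitude on |11> is -exp(3*I*pi/4)/2.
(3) The expectation value of YY is 0.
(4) In the final state, XI has expectation -sqrt(2)/2.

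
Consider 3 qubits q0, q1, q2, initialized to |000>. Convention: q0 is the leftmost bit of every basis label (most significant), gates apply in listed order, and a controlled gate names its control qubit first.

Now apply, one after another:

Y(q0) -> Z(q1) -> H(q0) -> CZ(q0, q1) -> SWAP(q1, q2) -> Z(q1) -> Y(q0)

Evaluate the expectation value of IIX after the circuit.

The expectation value of IIX is 0.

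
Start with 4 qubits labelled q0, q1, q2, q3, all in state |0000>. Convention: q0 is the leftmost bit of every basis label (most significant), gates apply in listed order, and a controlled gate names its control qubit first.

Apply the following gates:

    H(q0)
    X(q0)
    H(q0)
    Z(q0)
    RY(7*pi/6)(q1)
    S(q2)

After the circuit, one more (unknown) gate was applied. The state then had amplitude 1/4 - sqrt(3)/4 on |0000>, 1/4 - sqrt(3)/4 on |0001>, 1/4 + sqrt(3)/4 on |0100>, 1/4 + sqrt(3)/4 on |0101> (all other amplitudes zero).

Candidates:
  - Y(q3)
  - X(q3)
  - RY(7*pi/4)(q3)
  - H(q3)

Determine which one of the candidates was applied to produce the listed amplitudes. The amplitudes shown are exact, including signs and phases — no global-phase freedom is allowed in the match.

The applied gate was H(q3). Key observation: the block from step 1 through step 4 cancels to the identity and can be dropped.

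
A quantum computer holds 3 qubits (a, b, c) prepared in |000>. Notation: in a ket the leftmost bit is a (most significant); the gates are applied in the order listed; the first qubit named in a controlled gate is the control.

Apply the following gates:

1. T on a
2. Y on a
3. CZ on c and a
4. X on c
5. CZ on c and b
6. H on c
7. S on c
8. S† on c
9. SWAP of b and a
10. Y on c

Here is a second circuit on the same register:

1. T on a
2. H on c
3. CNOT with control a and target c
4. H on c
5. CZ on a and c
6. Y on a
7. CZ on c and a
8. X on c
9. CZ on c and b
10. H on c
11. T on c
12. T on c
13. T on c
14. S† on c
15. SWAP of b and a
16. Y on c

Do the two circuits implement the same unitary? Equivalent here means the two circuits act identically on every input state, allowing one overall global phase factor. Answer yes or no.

No — the two circuits implement different unitaries, even allowing a global phase.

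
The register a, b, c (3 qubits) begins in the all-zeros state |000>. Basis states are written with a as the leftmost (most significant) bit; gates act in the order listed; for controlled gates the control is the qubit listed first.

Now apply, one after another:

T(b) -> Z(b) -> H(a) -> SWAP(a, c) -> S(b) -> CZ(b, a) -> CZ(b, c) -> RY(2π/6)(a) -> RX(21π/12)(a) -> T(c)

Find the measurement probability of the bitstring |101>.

A full measurement returns |101> with probability 1/4 - sqrt(2)/16.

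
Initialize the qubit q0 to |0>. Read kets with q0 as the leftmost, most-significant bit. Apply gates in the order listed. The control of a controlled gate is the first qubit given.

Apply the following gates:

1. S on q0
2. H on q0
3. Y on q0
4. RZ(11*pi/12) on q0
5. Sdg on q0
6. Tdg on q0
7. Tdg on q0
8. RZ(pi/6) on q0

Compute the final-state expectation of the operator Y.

The observable Y averages to -sqrt(6)/4 + sqrt(2)/4.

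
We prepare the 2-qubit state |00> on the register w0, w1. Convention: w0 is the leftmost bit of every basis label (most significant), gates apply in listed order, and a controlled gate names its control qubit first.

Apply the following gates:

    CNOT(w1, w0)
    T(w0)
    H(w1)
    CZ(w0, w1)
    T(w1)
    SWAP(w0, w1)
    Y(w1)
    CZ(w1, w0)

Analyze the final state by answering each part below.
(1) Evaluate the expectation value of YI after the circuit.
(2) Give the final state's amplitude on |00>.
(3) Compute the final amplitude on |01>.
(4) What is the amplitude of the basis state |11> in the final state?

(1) The expectation value of YI is -sqrt(2)/2.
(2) The amplitude on |00> is 0.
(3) The final state's coefficient on |01> equals sqrt(2)*I/2.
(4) The amplitude on |11> is -sqrt(2)*exp(3*I*pi/4)/2.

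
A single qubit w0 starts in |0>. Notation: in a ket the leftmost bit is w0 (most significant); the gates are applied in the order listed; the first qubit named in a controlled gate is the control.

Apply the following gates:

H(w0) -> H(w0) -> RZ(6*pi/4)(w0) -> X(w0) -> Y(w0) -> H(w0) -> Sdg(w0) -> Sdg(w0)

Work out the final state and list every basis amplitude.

The resulting statevector has amplitude sqrt(2)*exp(3*I*pi/4)/2 on |0>, -sqrt(2)*exp(3*I*pi/4)/2 on |1>.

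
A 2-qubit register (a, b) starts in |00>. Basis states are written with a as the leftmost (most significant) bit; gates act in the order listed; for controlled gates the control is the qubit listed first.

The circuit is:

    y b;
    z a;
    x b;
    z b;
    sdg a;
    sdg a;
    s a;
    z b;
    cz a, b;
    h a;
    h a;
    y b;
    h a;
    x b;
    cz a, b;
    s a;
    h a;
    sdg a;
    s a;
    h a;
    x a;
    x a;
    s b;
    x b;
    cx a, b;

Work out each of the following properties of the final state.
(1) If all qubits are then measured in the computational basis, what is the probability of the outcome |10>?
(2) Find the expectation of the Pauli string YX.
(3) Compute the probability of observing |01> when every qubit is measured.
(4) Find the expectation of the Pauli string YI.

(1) The probability of measuring |10> is 1/2.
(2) The expectation value of YX is 1.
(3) A full measurement returns |01> with probability 1/2.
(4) In the final state, YI has expectation 0.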